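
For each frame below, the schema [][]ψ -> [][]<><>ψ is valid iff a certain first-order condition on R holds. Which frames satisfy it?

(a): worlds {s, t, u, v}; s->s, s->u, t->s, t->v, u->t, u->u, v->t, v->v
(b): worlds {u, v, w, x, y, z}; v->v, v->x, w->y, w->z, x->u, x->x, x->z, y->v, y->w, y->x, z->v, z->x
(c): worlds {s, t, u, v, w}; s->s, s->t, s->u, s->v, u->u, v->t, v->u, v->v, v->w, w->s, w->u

(a)

This is the axiom for a generalized confluence (Geach) condition; its first-order frame correspondent is forall x forall z (x R^2 z -> exists w (x R^2 w & z R^2 w)).
(a): satisfies the condition.
(b): fails — vR²u but no t with vR²t and uR²t.
(c): fails — sR²t but no w* with sR²w* and tR²w*.
Valid on: (a).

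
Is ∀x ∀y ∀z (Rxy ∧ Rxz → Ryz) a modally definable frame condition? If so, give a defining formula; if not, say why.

The condition is the Euclidean property. A defining modal formula is ◇p → □◇p.
Suppose ◇p→□◇p is valid. Take Rxy, Rxz and set V(p)={y}. Then ◇p at x, so □◇p at x, so ◇p at z, so some w with Rzw has p; w=y, i.e. Rzy. By symmetry of the argument, Ryz.

Yes, by ◇p → □◇p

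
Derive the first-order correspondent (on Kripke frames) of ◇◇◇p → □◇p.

This is a Sahlqvist (Geach-type) schema ◇^3□^0p → □^1◇^1p.
Minimal-valuation argument: fix x; take any y with xR^3y and any z with xR^1z. Set V(p) to the set of worlds R-reachable from y in exactly 0 steps. Then □^0p holds at y, so the antecedent holds at x; validity forces ◇^1p at z, giving a w with zR^1w and yR^0w.
First-order correspondent: ∀x ∀y ∀z ((xR³y ∧ xRz) → ∃w (y = w ∧ zRw)).

∀x ∀y ∀z ((xR³y ∧ xRz) → ∃w (y = w ∧ zRw))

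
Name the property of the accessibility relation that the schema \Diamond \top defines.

◇⊤ holds at w iff w has a successor, so frame-validity of ◇⊤ is exactly seriality. Equivalently via □A → ◇A:
Suppose □A→◇A is valid. At any x set V(A)=W. Then □A at x, so ◇A at x, so x has a successor.

seriality: \forall x \exists y Rxy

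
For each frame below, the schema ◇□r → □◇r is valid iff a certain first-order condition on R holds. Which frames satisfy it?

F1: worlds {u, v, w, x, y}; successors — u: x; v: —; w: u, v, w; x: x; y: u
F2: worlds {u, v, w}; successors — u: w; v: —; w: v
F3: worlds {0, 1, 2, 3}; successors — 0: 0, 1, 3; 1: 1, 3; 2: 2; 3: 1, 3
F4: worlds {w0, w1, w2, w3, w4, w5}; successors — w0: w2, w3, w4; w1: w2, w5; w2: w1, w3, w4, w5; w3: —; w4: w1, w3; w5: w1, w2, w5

F3

The schema corresponds to convergence: ∀x ∀y ∀z (Rxy ∧ Rxz → ∃w (Ryw ∧ Rzw)).
F1: fails — Rww and Rwu but w and u have no common successor.
F2: fails — Rwv and Rwv but v and v have no common successor.
F3: holds.
F4: fails — Rw0w4 and Rw0w3 but w4 and w3 have no common successor.
Valid on: F3.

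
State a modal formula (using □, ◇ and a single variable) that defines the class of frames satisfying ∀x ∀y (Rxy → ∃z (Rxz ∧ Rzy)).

A defining formula is □□q → □q (the C4 axiom).

□□q → □q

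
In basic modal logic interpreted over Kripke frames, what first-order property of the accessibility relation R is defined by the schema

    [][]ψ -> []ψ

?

Suppose □□ψ→□ψ is valid. Take Rxy and set V(ψ)={w : xR²w}. Then □□ψ at x, so □ψ at x, so ψ at y, i.e. ∃z(Rxz∧Rzy).

Density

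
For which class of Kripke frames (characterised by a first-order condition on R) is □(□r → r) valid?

Suppose □(□r→r) is valid. Take Rxy and set V(r)={w : Ryw}. Then at y, □r holds; since □(□r→r) at x, □r→r at y, so r at y, i.e. Ryy.
The converse is a direct semantic check.
Frame condition: ∀x ∀y (Rxy → Ryy).

shift-reflexivity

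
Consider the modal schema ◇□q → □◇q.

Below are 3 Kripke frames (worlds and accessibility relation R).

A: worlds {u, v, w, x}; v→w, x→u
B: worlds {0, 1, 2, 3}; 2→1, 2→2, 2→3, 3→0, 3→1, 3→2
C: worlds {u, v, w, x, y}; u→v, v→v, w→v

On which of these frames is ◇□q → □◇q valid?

The schema corresponds to convergence: ∀x ∀y ∀z (Rxy ∧ Rxz → ∃w (Ryw ∧ Rzw)).
A: fails — Rvw and Rvw but w and w have no common successor.
B: fails — R23 and R21 but 3 and 1 have no common successor.
C: satisfies the condition.

C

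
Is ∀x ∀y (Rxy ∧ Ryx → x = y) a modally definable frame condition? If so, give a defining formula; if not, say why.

If a class were modally definable it would be closed under surjective bounded morphisms (Goldblatt–Thomason).
The 6-cycle (worlds w0,w1,w2,w3,w4,w5 with w0→w1→w2→w3→w4→w5→w0) is antisymmetric. Sending even-indexed worlds to a and odd-indexed worlds to b is a surjective bounded morphism onto the two-world frame with a↔b, which is not antisymmetric.
So the class is not modally definable.

No — not modally definable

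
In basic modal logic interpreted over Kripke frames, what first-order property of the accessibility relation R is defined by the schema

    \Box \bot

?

emptiness of R: \forall x \forall y \neg Rxy

□⊥ is valid iff no world has any successor (otherwise □⊥ fails at any world with one).
Conversely, any frame satisfying \forall x \forall y \neg Rxy validates the schema.
So the correspondent is emptiness of R.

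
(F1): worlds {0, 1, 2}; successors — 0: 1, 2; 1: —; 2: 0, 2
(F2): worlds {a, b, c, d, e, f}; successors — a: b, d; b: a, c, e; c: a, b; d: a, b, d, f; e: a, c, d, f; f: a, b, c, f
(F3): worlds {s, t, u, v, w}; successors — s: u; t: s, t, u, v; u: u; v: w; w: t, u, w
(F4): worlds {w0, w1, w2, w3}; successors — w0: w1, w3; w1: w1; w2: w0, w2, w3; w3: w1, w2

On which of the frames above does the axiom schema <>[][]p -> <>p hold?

The schema corresponds to a generalized confluence (Geach) condition: forall x forall y (xRy -> exists w (y R^2 w & xRw)).
(F1): fails — 0R1 but no w with 1R²w and 0Rw.
(F2): holds.
(F3): holds.
(F4): holds.
Valid on: (F2), (F3), (F4).

(F2), (F3), (F4)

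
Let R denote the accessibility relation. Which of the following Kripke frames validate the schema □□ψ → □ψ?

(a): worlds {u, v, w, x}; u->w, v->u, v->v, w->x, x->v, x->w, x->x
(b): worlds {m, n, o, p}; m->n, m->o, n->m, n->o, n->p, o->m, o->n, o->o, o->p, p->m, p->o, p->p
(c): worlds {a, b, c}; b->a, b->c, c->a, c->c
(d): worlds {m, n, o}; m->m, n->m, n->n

(b), (c), (d)

Frame correspondent (Sahlqvist): ∀x ∀y (Rxy → ∃z (Rxz ∧ Rzy)) — i.e. density.
(a): fails — Ruw but no z with Ruz and Rzw.
(b): ✓.
(c): ✓.
(d): ✓.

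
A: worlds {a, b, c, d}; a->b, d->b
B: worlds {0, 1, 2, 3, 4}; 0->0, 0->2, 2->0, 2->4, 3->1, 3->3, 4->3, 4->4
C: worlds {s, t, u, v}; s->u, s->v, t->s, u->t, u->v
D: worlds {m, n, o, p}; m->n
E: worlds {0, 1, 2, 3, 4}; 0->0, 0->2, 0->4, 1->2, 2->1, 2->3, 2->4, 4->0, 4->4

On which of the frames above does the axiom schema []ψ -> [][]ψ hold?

The schema corresponds to transitivity: forall x forall y forall z (Rxy & Ryz -> Rxz).
A: condition met.
B: fails — R02 and R24 but not R04.
C: fails — Rut and Rts but not Rus.
D: condition met.
E: fails — R02 and R23 but not R03.

A, D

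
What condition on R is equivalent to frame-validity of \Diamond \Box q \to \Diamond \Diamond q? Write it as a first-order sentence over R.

This is a Sahlqvist (Geach-type) schema ◇^1□^1q → □^0◇^2q.
First-order correspondent: \forall x \forall y (xRy \to \exists w (yRw \wedge x R^2 w)).

\forall x \forall y (xRy \to \exists w (yRw \wedge x R^2 w))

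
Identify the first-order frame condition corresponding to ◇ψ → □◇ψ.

The Euclidean property

Suppose ◇ψ→□◇ψ is valid. Take Rxy, Rxz and set V(ψ)={y}. Then ◇ψ at x, so □◇ψ at x, so ◇ψ at z, so some w with Rzw has ψ; w=y, i.e. Rzy. By symmetry of the argument, Ryz.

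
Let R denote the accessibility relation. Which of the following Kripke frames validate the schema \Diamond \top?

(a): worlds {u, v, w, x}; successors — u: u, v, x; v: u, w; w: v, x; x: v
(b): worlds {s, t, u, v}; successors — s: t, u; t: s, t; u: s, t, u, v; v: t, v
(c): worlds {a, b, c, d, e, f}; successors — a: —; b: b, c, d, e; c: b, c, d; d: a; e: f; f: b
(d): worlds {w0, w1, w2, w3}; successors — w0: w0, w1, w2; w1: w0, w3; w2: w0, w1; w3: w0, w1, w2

This is the axiom for seriality; its first-order frame correspondent is \forall x \exists y Rxy.
(a): ✓.
(b): ✓.
(c): fails — world a has no successor.
(d): ✓.
Valid on: (a), (b), (d).

(a), (b), (d)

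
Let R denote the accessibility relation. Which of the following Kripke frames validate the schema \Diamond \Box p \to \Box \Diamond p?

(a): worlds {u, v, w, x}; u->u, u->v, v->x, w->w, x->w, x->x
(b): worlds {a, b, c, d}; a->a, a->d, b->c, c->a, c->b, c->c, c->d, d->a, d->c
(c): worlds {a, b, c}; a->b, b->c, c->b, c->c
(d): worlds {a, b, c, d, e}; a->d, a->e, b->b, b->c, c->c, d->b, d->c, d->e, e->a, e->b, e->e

(c)

This is the axiom for convergence; its first-order frame correspondent is \forall x \forall y \forall z (Rxy \wedge Rxz \to \exists w (Ryw \wedge Rzw)).
(a): fails — Ruv and Ruu but v and u have no common successor.
(b): fails — Rcb and Rca but b and a have no common successor.
(c): satisfies the condition.
(d): fails — Rdc and Rde but c and e have no common successor.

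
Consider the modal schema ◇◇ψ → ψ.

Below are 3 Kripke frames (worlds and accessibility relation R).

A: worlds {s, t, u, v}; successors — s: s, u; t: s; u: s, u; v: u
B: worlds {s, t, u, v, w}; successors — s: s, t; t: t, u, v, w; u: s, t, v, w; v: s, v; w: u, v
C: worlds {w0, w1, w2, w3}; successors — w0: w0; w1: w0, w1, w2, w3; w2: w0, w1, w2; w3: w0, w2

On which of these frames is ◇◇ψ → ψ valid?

This is the axiom for a generalized confluence (Geach) condition; its first-order frame correspondent is ∀x ∀y (xR²y → ∃w (y = w ∧ x = w)).
A: fails — sR²u but u ≠ s.
B: fails — sR²t but t ≠ s.
C: fails — w1R²w0 but w0 ≠ w1.

none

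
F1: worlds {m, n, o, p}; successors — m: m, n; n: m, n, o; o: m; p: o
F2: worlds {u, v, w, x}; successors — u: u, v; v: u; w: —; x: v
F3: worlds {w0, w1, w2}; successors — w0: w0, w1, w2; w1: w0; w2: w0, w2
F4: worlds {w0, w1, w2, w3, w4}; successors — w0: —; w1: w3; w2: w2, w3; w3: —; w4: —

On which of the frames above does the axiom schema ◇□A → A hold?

The schema corresponds to symmetry: ∀x ∀y (Rxy → Ryx).
F1: fails — Rom but not Rmo.
F2: fails — Rxv but not Rvx.
F3: ✓.
F4: fails — Rw1w3 but not Rw3w1.

F3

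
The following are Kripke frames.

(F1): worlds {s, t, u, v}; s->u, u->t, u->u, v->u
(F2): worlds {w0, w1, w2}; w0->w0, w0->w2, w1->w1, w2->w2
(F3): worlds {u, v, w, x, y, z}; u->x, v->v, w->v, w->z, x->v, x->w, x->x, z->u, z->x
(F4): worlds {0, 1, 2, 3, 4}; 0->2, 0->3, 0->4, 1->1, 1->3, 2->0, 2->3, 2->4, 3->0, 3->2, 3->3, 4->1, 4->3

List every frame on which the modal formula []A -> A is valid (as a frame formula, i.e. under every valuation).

(F2)

The schema corresponds to reflexivity: forall x Rxx.
(F1): fails — world s does not see itself.
(F2): satisfies the condition.
(F3): fails — world u does not see itself.
(F4): fails — world 0 does not see itself.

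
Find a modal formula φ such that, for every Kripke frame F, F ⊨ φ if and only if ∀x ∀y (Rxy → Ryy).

□(□ψ → ψ)

This is shift-reflexivity; the standard corresponding axiom is T□: □(□ψ → ψ).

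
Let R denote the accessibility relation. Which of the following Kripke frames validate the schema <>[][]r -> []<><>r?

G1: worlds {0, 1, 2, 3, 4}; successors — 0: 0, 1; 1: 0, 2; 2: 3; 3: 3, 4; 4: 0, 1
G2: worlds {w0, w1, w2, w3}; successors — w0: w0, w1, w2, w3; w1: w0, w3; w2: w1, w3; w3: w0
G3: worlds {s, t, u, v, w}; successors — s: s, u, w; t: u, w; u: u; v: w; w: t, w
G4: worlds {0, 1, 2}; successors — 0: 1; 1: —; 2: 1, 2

G2, G3

The schema corresponds to a generalized confluence (Geach) condition: forall x forall y forall z ((xRy & xRz) -> exists w (y R^2 w & z R^2 w)).
G1: fails — 1R0, 1R2 but no w with 0R²w and 2R²w.
G2: holds.
G3: holds.
G4: fails — 0R1, 0R1 but no w with 1R²w and 1R²w.
Valid on: G2, G3.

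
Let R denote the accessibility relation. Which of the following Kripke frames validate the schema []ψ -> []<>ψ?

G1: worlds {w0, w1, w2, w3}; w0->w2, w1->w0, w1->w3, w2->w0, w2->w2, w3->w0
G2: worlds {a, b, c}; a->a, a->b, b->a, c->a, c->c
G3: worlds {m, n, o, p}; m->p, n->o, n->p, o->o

The schema corresponds to a generalized confluence (Geach) condition: forall x forall z (xRz -> exists w (xRw & zRw)).
G1: fails — w1Rw0 but no w with w1Rw and w0Rw.
G2: satisfies the condition.
G3: fails — mRp but no w with mRw and pRw.
Valid on: G2.

G2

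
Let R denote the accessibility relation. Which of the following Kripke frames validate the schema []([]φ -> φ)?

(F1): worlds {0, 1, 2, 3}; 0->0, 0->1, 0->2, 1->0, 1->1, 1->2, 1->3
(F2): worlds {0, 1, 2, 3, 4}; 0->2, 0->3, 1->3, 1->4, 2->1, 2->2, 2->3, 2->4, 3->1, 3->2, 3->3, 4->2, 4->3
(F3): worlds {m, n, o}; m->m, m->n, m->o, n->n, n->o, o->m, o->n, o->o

This is the axiom for shift-reflexivity; its first-order frame correspondent is forall x forall y (Rxy -> Ryy).
(F1): fails — R02 but not R22.
(F2): fails — R31 but not R11.
(F3): ✓.
Valid on: (F3).

(F3)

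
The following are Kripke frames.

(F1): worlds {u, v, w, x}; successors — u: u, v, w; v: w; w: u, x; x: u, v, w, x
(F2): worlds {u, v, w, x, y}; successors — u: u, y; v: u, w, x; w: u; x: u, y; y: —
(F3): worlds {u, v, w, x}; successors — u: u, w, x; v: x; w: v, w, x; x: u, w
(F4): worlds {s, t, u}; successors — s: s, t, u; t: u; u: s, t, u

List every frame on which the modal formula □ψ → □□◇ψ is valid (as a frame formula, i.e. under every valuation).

(F4)

This is the axiom for a generalized confluence (Geach) condition; its first-order frame correspondent is ∀x ∀z (xR²z → ∃w (xRw ∧ zRw)).
(F1): fails — wR²v but no t with wRt and vRt.
(F2): fails — uR²y but no t with uRt and yRt.
(F3): fails — xR²v but no t with xRt and vRt.
(F4): holds.
Valid on: (F4).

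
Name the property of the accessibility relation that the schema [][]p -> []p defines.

This is the C4 axiom.
Its frame correspondent is density — forall x forall y (Rxy -> exists z (Rxz & Rzy)).

density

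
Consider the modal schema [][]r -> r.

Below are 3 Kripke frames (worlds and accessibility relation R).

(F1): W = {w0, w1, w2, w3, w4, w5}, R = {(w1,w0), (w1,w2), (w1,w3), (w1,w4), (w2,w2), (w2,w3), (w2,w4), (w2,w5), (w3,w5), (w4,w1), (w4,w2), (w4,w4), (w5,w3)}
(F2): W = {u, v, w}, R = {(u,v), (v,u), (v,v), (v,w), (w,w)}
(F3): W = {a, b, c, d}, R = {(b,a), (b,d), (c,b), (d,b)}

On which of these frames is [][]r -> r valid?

(F2)

The schema corresponds to a generalized confluence (Geach) condition: forall x exists w (x R^2 w & x = w).
(F1): fails — at w0 but no w with w0R²w and w0=w.
(F2): holds.
(F3): fails — at a but no w with aR²w and a=w.
Valid on: (F2).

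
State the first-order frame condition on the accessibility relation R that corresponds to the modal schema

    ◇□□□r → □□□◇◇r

∀x ∀y ∀z ((xRy ∧ xR³z) → ∃w (yR³w ∧ zR²w))

This is a Sahlqvist (Geach-type) schema ◇^1□^3r → □^3◇^2r.
Minimal-valuation argument: fix x; take any y with xR^1y and any z with xR^3z. Set V(r) to the set of worlds R-reachable from y in exactly 3 steps. Then □^3r holds at y, so the antecedent holds at x; validity forces ◇^2r at z, giving a w with zR^2w and yR^3w.
First-order correspondent: ∀x ∀y ∀z ((xRy ∧ xR³z) → ∃w (yR³w ∧ zR²w)).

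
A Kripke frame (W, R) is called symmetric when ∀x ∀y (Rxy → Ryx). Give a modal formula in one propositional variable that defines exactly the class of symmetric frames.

The condition is symmetry. The B schema q → □◇q defines it.
Suppose q→□◇q is valid. Take Rxy and set V(q)={x}. Then q at x, so □◇q at x, so ◇q at y, so some z with Ryz has q; z=x, i.e. Ryx.

q → □◇q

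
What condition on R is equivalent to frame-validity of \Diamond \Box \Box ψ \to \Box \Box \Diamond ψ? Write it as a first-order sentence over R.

This is a Sahlqvist (Geach-type) schema ◇^1□^2ψ → □^2◇^1ψ.
Minimal-valuation argument: fix x; take any y with xR^1y and any z with xR^2z. Set V(ψ) to the set of worlds R-reachable from y in exactly 2 steps. Then □^2ψ holds at y, so the antecedent holds at x; validity forces ◇^1ψ at z, giving a w with zR^1w and yR^2w.
First-order correspondent: \forall x \forall y \forall z ((xRy \wedge x R^2 z) \to \exists w (y R^2 w \wedge zRw)).

\forall x \forall y \forall z ((xRy \wedge x R^2 z) \to \exists w (y R^2 w \wedge zRw))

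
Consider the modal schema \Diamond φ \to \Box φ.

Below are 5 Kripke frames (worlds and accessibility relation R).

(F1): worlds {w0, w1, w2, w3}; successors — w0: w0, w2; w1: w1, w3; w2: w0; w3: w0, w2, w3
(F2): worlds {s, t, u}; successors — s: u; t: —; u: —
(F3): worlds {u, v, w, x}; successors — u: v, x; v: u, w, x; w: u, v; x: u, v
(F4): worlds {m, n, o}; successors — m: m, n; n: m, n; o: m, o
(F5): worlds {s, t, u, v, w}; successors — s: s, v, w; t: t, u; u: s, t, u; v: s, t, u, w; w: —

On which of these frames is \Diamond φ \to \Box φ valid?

The schema corresponds to partial functionality: \forall x \forall y \forall z (Rxy \wedge Rxz \to y = z).
(F1): fails — w0 sees both w0 and w2.
(F2): satisfies the condition.
(F3): fails — u sees both v and x.
(F4): fails — m sees both m and n.
(F5): fails — s sees both s and v.
Valid on: (F2).

(F2)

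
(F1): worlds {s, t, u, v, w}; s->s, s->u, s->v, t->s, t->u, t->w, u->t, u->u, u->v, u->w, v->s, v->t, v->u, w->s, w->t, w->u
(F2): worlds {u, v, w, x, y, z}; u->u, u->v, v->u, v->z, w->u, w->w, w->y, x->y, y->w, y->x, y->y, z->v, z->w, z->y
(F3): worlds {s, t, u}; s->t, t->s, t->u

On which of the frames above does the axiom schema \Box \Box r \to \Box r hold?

This is the axiom for density; its first-order frame correspondent is \forall x \forall y (Rxy \to \exists z (Rxz \wedge Rzy)).
(F1): satisfies the condition.
(F2): fails — Rvz but no t with Rvt and Rtz.
(F3): fails — Rtu but no z with Rtz and Rzu.
Valid on: (F1).

(F1)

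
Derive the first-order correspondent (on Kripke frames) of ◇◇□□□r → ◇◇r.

This is a Sahlqvist (Geach-type) schema ◇^2□^3r → □^0◇^2r.
First-order correspondent: ∀x ∀y (xR²y → ∃w (yR³w ∧ xR²w)).

∀x ∀y (xR²y → ∃w (yR³w ∧ xR²w))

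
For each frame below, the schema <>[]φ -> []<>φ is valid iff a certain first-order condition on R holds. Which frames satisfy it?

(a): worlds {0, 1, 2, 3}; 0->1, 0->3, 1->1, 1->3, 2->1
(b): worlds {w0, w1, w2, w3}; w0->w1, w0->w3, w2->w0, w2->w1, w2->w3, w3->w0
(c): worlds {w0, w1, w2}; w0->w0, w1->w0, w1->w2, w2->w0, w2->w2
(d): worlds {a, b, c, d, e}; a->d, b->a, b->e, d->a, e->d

The schema corresponds to convergence: forall x forall y forall z (Rxy & Rxz -> exists w (Ryw & Rzw)).
(a): fails — R01 and R03 but 1 and 3 have no common successor.
(b): fails — Rw0w1 and Rw0w1 but w1 and w1 have no common successor.
(c): satisfies the condition.
(d): satisfies the condition.

(c), (d)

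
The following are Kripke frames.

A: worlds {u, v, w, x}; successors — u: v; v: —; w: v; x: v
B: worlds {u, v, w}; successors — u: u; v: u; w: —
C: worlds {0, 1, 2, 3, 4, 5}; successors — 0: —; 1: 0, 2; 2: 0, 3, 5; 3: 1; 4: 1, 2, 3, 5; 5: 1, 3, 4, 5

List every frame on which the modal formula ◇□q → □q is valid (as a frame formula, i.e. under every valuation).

This is the axiom for the Euclidean property; its first-order frame correspondent is ∀x ∀y ∀z (Rxy ∧ Rxz → Ryz).
A: fails — Ruv and Ruv but not Rvv.
B: condition met.
C: fails — R10 and R10 but not R00.

B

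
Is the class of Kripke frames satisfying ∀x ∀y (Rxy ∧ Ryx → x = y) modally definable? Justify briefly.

Not modally definable

Any modally definable frame class is closed under surjective bounded morphisms.
The 6-cycle (worlds 0,1,2,3,4,5 with 0→1→2→3→4→5→0) is antisymmetric. Sending even-indexed worlds to a and odd-indexed worlds to b is a surjective bounded morphism onto the two-world frame with a↔b, which is not antisymmetric.
Hence antisymmetry is not modally definable.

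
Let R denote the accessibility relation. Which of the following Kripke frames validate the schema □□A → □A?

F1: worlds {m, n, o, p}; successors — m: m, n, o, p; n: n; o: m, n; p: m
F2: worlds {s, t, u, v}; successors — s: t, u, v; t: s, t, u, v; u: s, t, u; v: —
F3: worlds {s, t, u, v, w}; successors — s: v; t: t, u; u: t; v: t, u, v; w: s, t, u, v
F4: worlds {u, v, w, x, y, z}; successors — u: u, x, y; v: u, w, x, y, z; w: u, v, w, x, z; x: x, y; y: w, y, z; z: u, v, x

This is the axiom for density; its first-order frame correspondent is ∀x ∀y (Rxy → ∃z (Rxz ∧ Rzy)).
F1: ✓.
F2: ✓.
F3: fails — Rws but no z with Rwz and Rzs.
F4: fails — Rzv but no t with Rzt and Rtv.

F1, F2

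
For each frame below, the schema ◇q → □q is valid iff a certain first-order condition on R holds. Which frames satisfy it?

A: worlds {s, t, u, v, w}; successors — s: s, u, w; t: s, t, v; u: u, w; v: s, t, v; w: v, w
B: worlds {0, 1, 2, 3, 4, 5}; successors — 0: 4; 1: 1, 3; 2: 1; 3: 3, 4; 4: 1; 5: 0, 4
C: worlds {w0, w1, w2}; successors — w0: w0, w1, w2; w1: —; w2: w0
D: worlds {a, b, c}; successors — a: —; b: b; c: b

D

The schema corresponds to partial functionality: ∀x ∀y ∀z (Rxy ∧ Rxz → y = z).
A: fails — s sees both s and u.
B: fails — 1 sees both 1 and 3.
C: fails — w0 sees both w0 and w1.
D: satisfies the condition.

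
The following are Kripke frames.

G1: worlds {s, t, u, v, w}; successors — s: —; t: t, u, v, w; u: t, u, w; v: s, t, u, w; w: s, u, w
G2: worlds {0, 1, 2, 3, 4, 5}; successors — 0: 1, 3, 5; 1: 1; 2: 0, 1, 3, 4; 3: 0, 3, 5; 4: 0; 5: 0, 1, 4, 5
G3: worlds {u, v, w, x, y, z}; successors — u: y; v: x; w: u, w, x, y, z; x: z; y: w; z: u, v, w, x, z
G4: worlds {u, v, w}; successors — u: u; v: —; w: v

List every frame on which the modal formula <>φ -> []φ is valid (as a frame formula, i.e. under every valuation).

G4

The schema corresponds to partial functionality: forall x forall y forall z (Rxy & Rxz -> y = z).
G1: fails — t sees both t and u.
G2: fails — 0 sees both 1 and 3.
G3: fails — w sees both u and w.
G4: ✓.
Valid on: G4.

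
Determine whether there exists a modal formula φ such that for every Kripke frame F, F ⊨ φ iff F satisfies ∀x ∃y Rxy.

Yes — defined by □p → ◇p

This is a Sahlqvist condition; the D axiom □p → ◇p defines it.
Suppose □p→◇p is valid. At any x set V(p)=W. Then □p at x, so ◇p at x, so x has a successor.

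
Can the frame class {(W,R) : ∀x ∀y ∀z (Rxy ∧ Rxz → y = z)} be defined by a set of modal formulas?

This is a Sahlqvist condition; the CD axiom ◇r → □r defines it.

Definable; ◇r → □r defines it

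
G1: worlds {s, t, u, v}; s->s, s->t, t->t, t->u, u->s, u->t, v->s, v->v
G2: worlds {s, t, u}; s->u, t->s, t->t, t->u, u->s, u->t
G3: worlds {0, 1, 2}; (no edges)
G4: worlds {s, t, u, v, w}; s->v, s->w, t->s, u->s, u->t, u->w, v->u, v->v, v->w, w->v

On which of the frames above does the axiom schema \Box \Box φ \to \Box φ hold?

Frame correspondent (Sahlqvist): \forall x \forall y (Rxy \to \exists z (Rxz \wedge Rzy)) — i.e. density.
G1: satisfies the condition.
G2: fails — Rsu but no z with Rsz and Rzu.
G3: satisfies the condition.
G4: fails — Rut but no z with Ruz and Rzt.
Valid on: G1, G3.

G1, G3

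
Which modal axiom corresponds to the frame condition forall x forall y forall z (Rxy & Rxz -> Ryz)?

◇ψ → □◇ψ

This is the Euclidean property; the standard corresponding axiom is 5: ◇ψ → □◇ψ.
Suppose ◇ψ→□◇ψ is valid. Take Rxy, Rxz and set V(ψ)={y}. Then ◇ψ at x, so □◇ψ at x, so ◇ψ at z, so some w with Rzw has ψ; w=y, i.e. Rzy. By symmetry of the argument, Ryz.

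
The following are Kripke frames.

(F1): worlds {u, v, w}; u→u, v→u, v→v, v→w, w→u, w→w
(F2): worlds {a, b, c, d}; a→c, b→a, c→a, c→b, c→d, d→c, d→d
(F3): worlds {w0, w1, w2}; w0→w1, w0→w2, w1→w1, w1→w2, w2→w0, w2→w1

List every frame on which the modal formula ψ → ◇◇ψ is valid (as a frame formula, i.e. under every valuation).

This is the axiom for a generalized confluence (Geach) condition; its first-order frame correspondent is ∀x ∃w (x = w ∧ xR²w).
(F1): holds.
(F2): fails — at b but no w with b=w and bR²w.
(F3): holds.
Valid on: (F1), (F3).

(F1), (F3)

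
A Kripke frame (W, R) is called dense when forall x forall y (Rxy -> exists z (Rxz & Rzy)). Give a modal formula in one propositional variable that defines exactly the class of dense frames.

A defining formula is □□p → □p (the C4 axiom).
Suppose □□p→□p is valid. Take Rxy and set V(p)={w : xR²w}. Then □□p at x, so □p at x, so p at y, i.e. ∃z(Rxz∧Rzy).

□□p → □p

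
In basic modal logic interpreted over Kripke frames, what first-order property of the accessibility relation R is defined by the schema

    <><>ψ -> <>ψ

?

transitivity

This is a form of the 4 axiom.
It corresponds to transitivity: forall x forall y forall z (Rxy & Ryz -> Rxz).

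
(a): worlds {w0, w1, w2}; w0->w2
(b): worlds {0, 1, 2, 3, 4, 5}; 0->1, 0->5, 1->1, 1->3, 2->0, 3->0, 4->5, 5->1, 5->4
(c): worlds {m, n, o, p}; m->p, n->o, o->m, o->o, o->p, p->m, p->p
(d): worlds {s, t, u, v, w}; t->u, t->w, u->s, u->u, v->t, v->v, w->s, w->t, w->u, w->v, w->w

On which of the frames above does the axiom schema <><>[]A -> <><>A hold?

(a), (c)

This is the axiom for a generalized confluence (Geach) condition; its first-order frame correspondent is forall x forall y (x R^2 y -> exists w (yRw & x R^2 w)).
(a): ✓.
(b): fails — 0R²3 but no w with 3Rw and 0R²w.
(c): ✓.
(d): fails — tR²s but no w* with sRw* and tR²w*.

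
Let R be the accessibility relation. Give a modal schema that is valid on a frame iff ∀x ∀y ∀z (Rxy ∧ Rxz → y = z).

The condition is partial functionality. The CD schema ◇p → □p defines it.
Suppose ◇p→□p is valid. Take Rxy, Rxz and set V(p)={y}. Then ◇p at x, so □p at x, so p at z, i.e. z=y.

◇p → □p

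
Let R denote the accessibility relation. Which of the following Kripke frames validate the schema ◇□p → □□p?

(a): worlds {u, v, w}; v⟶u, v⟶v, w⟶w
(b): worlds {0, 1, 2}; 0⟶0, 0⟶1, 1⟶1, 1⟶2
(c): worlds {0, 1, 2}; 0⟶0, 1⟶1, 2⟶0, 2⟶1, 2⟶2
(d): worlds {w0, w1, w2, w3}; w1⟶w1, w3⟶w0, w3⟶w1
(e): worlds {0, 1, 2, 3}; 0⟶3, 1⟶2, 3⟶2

(e)

The schema corresponds to a generalized confluence (Geach) condition: ∀x ∀y ∀z ((xRy ∧ xR²z) → ∃w (yRw ∧ z = w)).
(a): fails — vRu, vR²u but no t with uRt and u=t.
(b): fails — 0R0, 0R²2 but no w with 0Rw and 2=w.
(c): fails — 2R0, 2R²1 but no w with 0Rw and 1=w.
(d): fails — w3Rw0, w3R²w1 but no w with w0Rw and w1=w.
(e): holds.
Valid on: (e).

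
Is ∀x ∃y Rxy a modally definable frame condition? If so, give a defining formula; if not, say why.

This is a Sahlqvist condition; the D axiom □p → ◇p defines it.

Yes, by □p → ◇p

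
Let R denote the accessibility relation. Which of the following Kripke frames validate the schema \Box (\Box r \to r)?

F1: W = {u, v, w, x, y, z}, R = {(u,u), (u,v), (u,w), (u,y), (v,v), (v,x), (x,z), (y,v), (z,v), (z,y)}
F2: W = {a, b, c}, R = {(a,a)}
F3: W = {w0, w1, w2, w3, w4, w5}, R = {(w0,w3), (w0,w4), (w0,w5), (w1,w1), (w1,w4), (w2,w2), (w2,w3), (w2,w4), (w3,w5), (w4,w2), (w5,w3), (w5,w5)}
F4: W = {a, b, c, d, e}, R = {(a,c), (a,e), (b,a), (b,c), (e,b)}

The schema corresponds to shift-reflexivity: \forall x \forall y (Rxy \to Ryy).
F1: fails — Ruw but not Rww.
F2: holds.
F3: fails — Rw0w4 but not Rw4w4.
F4: fails — Rbc but not Rcc.
Valid on: F2.

F2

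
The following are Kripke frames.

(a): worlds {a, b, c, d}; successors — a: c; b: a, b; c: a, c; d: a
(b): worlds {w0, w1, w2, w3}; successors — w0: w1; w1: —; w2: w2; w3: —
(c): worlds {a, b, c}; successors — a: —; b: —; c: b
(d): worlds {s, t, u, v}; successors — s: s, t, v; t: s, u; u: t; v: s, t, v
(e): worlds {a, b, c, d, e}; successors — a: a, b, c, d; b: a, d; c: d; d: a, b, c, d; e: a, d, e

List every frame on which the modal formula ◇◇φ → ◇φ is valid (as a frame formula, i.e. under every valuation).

Frame correspondent (Sahlqvist): ∀x ∀y ∀z (Rxy ∧ Ryz → Rxz) — i.e. transitivity.
(a): fails — Rba and Rac but not Rbc.
(b): condition met.
(c): condition met.
(d): fails — Rut and Rts but not Rus.
(e): fails — Rcd and Rdc but not Rcc.
Valid on: (b), (c).

(b), (c)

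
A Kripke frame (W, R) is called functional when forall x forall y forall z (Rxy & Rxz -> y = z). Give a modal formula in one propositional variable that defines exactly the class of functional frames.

A defining formula is ◇q → □q (the CD axiom).
Suppose ◇q→□q is valid. Take Rxy, Rxz and set V(q)={y}. Then ◇q at x, so □q at x, so q at z, i.e. z=y.

◇q → □q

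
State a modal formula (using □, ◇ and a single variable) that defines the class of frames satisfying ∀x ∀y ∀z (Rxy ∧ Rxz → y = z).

The condition is partial functionality. The CD schema ◇s → □s defines it.
Suppose ◇s→□s is valid. Take Rxy, Rxz and set V(s)={y}. Then ◇s at x, so □s at x, so s at z, i.e. z=y.

◇s → □s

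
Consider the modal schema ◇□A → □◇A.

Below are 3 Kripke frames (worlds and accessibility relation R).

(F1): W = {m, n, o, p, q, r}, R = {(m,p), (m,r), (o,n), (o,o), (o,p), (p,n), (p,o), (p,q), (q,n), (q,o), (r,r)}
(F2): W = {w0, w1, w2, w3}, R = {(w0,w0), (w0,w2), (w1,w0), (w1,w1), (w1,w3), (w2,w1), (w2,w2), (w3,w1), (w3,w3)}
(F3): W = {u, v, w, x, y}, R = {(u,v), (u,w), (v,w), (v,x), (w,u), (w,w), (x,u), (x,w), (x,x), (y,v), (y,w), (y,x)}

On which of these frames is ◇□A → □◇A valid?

This is the axiom for convergence; its first-order frame correspondent is ∀x ∀y ∀z (Rxy ∧ Rxz → ∃w (Ryw ∧ Rzw)).
(F1): fails — Rmr and Rmp but r and p have no common successor.
(F2): fails — Rw1w0 and Rw1w3 but w0 and w3 have no common successor.
(F3): holds.

(F3)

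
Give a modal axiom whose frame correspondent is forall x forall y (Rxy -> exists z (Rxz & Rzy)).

□□q → □q

This is density; the standard corresponding axiom is C4: □□q → □q.
Suppose □□q→□q is valid. Take Rxy and set V(q)={w : xR²w}. Then □□q at x, so □q at x, so q at y, i.e. ∃z(Rxz∧Rzy).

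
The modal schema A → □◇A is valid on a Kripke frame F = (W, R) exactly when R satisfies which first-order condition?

Suppose A→□◇A is valid. Take Rxy and set V(A)={x}. Then A at x, so □◇A at x, so ◇A at y, so some z with Ryz has A; z=x, i.e. Ryx.
The converse is a direct semantic check.
So the correspondent is symmetry.

symmetry: ∀x ∀y (Rxy → Ryx)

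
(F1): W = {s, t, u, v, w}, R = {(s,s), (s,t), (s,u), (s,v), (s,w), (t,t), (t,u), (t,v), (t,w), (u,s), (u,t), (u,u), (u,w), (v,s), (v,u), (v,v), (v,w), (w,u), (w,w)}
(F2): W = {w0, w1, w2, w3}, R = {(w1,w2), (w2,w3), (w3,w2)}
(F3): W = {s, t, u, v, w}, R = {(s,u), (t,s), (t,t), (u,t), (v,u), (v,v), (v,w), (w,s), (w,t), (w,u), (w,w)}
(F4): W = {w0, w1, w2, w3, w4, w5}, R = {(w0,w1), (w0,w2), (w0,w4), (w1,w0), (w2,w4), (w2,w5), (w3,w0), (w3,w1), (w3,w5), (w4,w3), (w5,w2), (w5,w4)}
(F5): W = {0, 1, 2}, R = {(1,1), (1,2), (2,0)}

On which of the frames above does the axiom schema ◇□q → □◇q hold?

This is the axiom for convergence; its first-order frame correspondent is ∀x ∀y ∀z (Rxy ∧ Rxz → ∃w (Ryw ∧ Rzw)).
(F1): condition met.
(F2): condition met.
(F3): fails — Rts and Rtt but s and t have no common successor.
(F4): fails — Rw0w4 and Rw0w1 but w4 and w1 have no common successor.
(F5): fails — R12 and R11 but 2 and 1 have no common successor.
Valid on: (F1), (F2).

(F1), (F2)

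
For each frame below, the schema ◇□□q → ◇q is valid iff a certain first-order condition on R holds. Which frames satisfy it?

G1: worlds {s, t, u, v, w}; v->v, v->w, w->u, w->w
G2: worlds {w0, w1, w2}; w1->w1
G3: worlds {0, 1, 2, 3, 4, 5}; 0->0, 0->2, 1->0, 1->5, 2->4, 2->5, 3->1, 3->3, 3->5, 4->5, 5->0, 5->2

G2

This is the axiom for a generalized confluence (Geach) condition; its first-order frame correspondent is ∀x ∀y (xRy → ∃w (yR²w ∧ xRw)).
G1: fails — wRu but no w* with uR²w* and wRw*.
G2: ✓.
G3: fails — 2R4 but no w with 4R²w and 2Rw.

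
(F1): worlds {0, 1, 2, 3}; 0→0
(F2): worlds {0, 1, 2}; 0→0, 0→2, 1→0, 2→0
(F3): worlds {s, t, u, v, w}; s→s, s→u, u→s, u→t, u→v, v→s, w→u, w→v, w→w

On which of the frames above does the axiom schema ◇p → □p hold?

(F1)

The schema corresponds to partial functionality: ∀x ∀y ∀z (Rxy ∧ Rxz → y = z).
(F1): satisfies the condition.
(F2): fails — 0 sees both 0 and 2.
(F3): fails — s sees both s and u.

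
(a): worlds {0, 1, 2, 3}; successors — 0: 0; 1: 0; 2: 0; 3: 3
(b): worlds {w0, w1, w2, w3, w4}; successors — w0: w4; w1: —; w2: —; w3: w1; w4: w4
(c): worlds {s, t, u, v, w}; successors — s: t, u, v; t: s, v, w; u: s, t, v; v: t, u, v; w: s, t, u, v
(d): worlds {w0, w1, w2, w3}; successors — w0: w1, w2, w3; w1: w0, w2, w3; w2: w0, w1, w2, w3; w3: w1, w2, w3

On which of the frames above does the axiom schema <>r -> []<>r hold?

(a)

Frame correspondent (Sahlqvist): forall x forall y forall z (Rxy & Rxz -> Ryz) — i.e. the Euclidean property.
(a): condition met.
(b): fails — Rw3w1 and Rw3w1 but not Rw1w1.
(c): fails — Rsu and Rsu but not Ruu.
(d): fails — Rw0w1 and Rw0w1 but not Rw1w1.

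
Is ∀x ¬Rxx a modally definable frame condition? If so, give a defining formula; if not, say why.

Not definable by any modal formula

If a class were modally definable it would be closed under surjective bounded morphisms (Goldblatt–Thomason).
The 3-cycle (worlds s,t,u with s→t→u→s) is irreflexive, and the map sending every world to a single reflexive point • is a surjective bounded morphism (forth: every edge maps to (•,•); back: every world has a successor). So any modal formula valid on the 3-cycle is also valid on the reflexive point, which is not irreflexive.
Hence irreflexivity is not modally definable.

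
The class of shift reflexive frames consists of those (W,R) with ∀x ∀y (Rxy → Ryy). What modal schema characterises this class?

□(□p → p)

The condition is shift-reflexivity. The T□ schema □(□p → p) defines it.
Suppose □(□p→p) is valid. Take Rxy and set V(p)={w : Ryw}. Then at y, □p holds; since □(□p→p) at x, □p→p at y, so p at y, i.e. Ryy.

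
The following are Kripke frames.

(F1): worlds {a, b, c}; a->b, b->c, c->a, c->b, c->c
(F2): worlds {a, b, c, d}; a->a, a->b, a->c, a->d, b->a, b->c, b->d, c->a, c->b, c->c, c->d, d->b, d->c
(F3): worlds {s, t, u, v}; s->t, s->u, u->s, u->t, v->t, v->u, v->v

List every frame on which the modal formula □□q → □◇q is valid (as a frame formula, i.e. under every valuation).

This is the axiom for a generalized confluence (Geach) condition; its first-order frame correspondent is ∀x ∀z (xRz → ∃w (xR²w ∧ zRw)).
(F1): ✓.
(F2): ✓.
(F3): fails — sRt but no w with sR²w and tRw.
Valid on: (F1), (F2).

(F1), (F2)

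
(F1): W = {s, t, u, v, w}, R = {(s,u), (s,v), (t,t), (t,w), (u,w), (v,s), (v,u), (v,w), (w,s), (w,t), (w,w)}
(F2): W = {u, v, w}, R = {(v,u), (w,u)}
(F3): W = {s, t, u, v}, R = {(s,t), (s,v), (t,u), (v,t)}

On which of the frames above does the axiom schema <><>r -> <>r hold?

This is the axiom for transitivity; its first-order frame correspondent is forall x forall y forall z (Rxy & Ryz -> Rxz).
(F1): fails — Ruw and Rwt but not Rut.
(F2): satisfies the condition.
(F3): fails — Rvt and Rtu but not Rvu.
Valid on: (F2).

(F2)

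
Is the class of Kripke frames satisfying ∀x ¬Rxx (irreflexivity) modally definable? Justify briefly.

Modal frame validity is preserved under surjective bounded morphisms.
The 3-cycle (worlds s,t,u with s→t→u→s) is irreflexive, and the map sending every world to a single reflexive point • is a surjective bounded morphism (forth: every edge maps to (•,•); back: every world has a successor). So any modal formula valid on the 3-cycle is also valid on the reflexive point, which is not irreflexive.
Hence irreflexivity is not modally definable.

No — not modally definable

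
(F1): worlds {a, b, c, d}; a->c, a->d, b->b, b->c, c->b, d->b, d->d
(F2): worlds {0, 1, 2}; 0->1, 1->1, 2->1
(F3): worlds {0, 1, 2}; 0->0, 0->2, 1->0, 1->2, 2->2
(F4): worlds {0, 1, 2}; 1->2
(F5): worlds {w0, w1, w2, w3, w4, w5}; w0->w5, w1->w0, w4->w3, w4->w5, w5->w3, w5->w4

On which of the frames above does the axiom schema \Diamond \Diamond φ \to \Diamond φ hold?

The schema corresponds to a generalized confluence (Geach) condition: \forall x \forall y (x R^2 y \to \exists w (y = w \wedge xRw)).
(F1): fails — aR²b but no w with b=w and aRw.
(F2): holds.
(F3): holds.
(F4): holds.
(F5): fails — w0R²w3 but no w with w3=w and w0Rw.
Valid on: (F2), (F3), (F4).

(F2), (F3), (F4)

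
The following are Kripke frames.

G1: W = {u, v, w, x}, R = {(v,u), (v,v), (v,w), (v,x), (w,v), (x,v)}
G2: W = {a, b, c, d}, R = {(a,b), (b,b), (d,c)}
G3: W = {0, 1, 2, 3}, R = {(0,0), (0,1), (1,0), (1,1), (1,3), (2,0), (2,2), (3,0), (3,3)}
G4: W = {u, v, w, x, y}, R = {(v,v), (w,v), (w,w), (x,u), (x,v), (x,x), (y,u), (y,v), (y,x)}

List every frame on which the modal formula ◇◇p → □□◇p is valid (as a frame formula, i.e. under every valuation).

Frame correspondent (Sahlqvist): ∀x ∀y ∀z ((xR²y ∧ xR²z) → ∃w (y = w ∧ zRw)) — i.e. a generalized confluence (Geach) condition.
G1: fails — vR²u, vR²u but no t with u=t and uRt.
G2: ✓.
G3: fails — 0R²1, 0R²3 but no w with 1=w and 3Rw.
G4: fails — wR²w, wR²v but no t with w=t and vRt.
Valid on: G2.

G2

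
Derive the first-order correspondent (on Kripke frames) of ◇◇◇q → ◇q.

∀x ∀y (xR³y → ∃w (y = w ∧ xRw))

This is a Sahlqvist (Geach-type) schema ◇^3□^0q → □^0◇^1q.
Minimal-valuation argument: fix x; take any y with xR^3y and any z with xR^0z. Set V(q) to the set of worlds R-reachable from y in exactly 0 steps. Then □^0q holds at y, so the antecedent holds at x; validity forces ◇^1q at z, giving a w with zR^1w and yR^0w.
First-order correspondent: ∀x ∀y (xR³y → ∃w (y = w ∧ xRw)).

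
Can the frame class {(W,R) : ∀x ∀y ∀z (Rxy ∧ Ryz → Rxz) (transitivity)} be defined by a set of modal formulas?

This is a Sahlqvist condition; the 4 axiom □r → □□r defines it.
Suppose □r→□□r is valid. Take Rxy, Ryz and set V(r)={w : Rxw}. Then □r at x, so □□r at x, so □r at y, so r at z, i.e. Rxz.

Definable; □r → □□r defines it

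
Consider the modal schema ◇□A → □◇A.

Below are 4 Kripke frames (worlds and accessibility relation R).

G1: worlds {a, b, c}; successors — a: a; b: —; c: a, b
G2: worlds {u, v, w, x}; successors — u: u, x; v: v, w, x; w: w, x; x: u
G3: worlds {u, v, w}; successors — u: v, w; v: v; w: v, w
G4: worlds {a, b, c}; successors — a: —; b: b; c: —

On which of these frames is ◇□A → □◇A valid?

G3, G4

This is the axiom for convergence; its first-order frame correspondent is ∀x ∀y ∀z (Rxy ∧ Rxz → ∃w (Ryw ∧ Rzw)).
G1: fails — Rca and Rcb but a and b have no common successor.
G2: fails — Rvv and Rvx but v and x have no common successor.
G3: satisfies the condition.
G4: satisfies the condition.
Valid on: G3, G4.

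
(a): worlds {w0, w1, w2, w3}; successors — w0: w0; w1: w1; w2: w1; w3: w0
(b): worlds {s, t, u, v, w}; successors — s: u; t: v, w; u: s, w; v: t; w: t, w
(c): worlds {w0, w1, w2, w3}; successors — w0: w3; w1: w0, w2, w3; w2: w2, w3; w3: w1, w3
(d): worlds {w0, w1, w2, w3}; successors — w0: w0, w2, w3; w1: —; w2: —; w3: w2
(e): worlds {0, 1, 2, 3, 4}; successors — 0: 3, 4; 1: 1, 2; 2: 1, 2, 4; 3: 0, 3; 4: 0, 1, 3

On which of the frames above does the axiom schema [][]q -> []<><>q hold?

This is the axiom for a generalized confluence (Geach) condition; its first-order frame correspondent is forall x forall z (xRz -> exists w (x R^2 w & z R^2 w)).
(a): holds.
(b): holds.
(c): holds.
(d): fails — w0Rw2 but no w with w0R²w and w2R²w.
(e): holds.

(a), (b), (c), (e)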